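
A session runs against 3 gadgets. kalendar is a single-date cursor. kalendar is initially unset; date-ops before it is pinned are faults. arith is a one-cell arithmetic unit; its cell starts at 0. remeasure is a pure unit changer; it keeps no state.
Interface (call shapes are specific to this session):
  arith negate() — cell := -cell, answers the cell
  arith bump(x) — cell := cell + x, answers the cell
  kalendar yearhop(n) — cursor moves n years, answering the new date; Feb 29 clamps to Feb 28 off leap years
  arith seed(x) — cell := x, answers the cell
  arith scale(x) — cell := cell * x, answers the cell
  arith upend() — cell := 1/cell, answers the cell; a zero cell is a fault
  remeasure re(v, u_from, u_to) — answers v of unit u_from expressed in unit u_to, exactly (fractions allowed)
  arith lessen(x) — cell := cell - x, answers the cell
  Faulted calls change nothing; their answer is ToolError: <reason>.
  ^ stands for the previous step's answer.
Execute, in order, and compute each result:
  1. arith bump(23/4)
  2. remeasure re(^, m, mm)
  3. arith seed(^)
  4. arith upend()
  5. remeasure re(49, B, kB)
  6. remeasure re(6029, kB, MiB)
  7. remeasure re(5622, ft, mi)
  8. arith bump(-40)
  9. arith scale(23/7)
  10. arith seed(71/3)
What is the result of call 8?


CALL arith bump[x='23/4']
RET  23/4
CALL remeasure re[v='^'; u_from='m'; u_to='mm']
RET  5750
CALL arith seed[x='^']
RET  5750
CALL arith upend[]
RET  1/5750
CALL remeasure re[v='49'; u_from='B'; u_to='kB']
RET  49/1000
CALL remeasure re[v='6029'; u_from='kB'; u_to='MiB']
RET  753625/131072
CALL remeasure re[v='5622'; u_from='ft'; u_to='mi']
RET  937/880
CALL arith bump[x='-40']
RET  -229999/5750
CALL arith scale[x='23/7']
RET  -32857/250
CALL arith seed[x='71/3']
RET  71/3

Answer: -229999/5750


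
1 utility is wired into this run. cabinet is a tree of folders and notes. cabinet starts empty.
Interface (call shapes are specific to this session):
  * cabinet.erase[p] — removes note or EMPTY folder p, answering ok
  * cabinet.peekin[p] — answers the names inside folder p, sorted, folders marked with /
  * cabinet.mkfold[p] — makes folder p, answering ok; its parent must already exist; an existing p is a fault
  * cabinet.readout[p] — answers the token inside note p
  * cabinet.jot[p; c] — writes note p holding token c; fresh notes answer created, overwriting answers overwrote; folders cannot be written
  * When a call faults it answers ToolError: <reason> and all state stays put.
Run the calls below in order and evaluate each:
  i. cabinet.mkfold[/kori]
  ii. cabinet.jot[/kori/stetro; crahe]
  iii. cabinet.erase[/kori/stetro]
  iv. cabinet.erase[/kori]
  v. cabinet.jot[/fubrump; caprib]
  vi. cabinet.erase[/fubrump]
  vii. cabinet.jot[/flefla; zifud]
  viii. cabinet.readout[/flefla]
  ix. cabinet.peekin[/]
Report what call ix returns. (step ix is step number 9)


Step: cabinet.mkfold[p→/kori]
Result: ok
Step: cabinet.jot[p→/kori/stetro; c→crahe]
Result: created
Step: cabinet.erase[p→/kori/stetro]
Result: ok
Step: cabinet.erase[p→/kori]
Result: ok
Step: cabinet.jot[p→/fubrump; c→caprib]
Result: created
Step: cabinet.erase[p→/fubrump]
Result: ok
Step: cabinet.jot[p→/flefla; c→zifud]
Result: created
Step: cabinet.readout[p→/flefla]
Result: zifud
Step: cabinet.peekin[p→/]
Result: [flefla]

Answer: [flefla]


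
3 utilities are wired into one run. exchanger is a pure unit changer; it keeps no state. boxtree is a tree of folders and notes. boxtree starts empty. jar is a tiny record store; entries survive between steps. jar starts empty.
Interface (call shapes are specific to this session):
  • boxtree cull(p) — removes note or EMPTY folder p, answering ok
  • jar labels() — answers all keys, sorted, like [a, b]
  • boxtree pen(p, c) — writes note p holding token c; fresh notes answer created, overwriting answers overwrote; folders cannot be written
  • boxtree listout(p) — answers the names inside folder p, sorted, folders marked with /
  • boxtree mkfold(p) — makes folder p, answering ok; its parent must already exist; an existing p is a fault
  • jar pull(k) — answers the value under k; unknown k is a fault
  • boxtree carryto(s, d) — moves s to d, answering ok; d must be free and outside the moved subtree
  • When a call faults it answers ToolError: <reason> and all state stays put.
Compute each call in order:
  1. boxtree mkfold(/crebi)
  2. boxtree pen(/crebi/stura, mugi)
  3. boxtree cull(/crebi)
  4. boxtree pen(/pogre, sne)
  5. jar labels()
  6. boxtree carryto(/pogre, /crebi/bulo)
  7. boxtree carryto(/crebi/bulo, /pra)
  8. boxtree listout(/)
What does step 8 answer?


Answer: [crebi/, pra]

Derivation:
→ boxtree mkfold(p='/crebi')
← ok
→ boxtree pen(p='/crebi/stura', c='mugi')
← created
→ boxtree cull(p='/crebi')
← ToolError: not empty
→ boxtree pen(p='/pogre', c='sne')
← created
→ jar labels()
← []
→ boxtree carryto(s='/pogre', d='/crebi/bulo')
← ok
→ boxtree carryto(s='/crebi/bulo', d='/pra')
← ok
→ boxtree listout(p='/')
← [crebi/, pra]


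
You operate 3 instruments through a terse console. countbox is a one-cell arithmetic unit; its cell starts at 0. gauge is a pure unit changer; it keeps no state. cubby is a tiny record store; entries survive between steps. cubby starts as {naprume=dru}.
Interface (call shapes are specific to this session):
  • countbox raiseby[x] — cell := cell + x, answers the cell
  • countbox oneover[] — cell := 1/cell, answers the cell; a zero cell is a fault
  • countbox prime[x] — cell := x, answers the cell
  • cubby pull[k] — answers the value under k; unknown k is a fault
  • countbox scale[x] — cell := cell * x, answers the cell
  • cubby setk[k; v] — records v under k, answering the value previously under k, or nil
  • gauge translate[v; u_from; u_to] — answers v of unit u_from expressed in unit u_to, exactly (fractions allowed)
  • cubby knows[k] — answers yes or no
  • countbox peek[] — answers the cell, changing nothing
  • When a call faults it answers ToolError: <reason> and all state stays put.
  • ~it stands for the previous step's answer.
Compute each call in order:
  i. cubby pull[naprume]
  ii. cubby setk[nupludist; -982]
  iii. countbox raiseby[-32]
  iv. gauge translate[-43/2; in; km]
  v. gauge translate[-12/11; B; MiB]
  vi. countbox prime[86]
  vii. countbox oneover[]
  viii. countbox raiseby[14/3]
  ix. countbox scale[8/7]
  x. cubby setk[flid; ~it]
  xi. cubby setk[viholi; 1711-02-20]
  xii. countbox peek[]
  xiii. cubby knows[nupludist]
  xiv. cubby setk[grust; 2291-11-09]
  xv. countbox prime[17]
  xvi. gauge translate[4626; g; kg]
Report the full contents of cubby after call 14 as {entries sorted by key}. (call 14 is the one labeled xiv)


Answer: {flid=4828/903, grust=2291-11-09, naprume=dru, nupludist=-982, viholi=1711-02-20}

Derivation:
% cubby pull k='naprume'
[out] dru
% cubby setk k='nupludist' v='-982'
[out] nil
% countbox raiseby x='-32'
[out] -32
% gauge translate v='-43/2' u_from='in' u_to='km'
[out] -5461/10000000
% gauge translate v='-12/11' u_from='B' u_to='MiB'
[out] -3/2883584
% countbox prime x='86'
[out] 86
% countbox oneover
[out] 1/86
% countbox raiseby x='14/3'
[out] 1207/258
% countbox scale x='8/7'
[out] 4828/903
% cubby setk k='flid' v='~it'
[out] nil
% cubby setk k='viholi' v='1711-02-20'
[out] nil
% countbox peek
[out] 4828/903
% cubby knows k='nupludist'
[out] yes
% cubby setk k='grust' v='2291-11-09'
[out] nil
% countbox prime x='17'
[out] 17
% gauge translate v='4626' u_from='g' u_to='kg'
[out] 2313/500


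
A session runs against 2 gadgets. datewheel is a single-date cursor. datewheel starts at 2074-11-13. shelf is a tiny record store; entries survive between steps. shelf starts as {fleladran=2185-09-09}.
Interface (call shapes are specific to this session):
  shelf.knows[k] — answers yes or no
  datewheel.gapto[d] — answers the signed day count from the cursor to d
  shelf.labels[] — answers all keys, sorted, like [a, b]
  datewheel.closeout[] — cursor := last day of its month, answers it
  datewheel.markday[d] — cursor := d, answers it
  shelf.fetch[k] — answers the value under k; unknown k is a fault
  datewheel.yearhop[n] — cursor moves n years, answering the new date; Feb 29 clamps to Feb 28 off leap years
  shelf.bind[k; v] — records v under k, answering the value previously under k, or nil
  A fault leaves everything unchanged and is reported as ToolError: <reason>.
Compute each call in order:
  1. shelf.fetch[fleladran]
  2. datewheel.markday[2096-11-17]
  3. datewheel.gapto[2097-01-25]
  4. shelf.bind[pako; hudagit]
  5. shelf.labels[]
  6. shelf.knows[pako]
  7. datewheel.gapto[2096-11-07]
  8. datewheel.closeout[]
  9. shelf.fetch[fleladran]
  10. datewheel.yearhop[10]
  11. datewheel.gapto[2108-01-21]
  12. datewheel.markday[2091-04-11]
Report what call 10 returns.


Answer: 2106-11-30

Derivation:
==> shelf.fetch(k: fleladran)
<== 2185-09-09
==> datewheel.markday(d: 2096-11-17)
<== 2096-11-17
==> datewheel.gapto(d: 2097-01-25)
<== 69
==> shelf.bind(k: pako, v: hudagit)
<== nil
==> shelf.labels()
<== [fleladran, pako]
==> shelf.knows(k: pako)
<== yes
==> datewheel.gapto(d: 2096-11-07)
<== -10
==> datewheel.closeout()
<== 2096-11-30
==> shelf.fetch(k: fleladran)
<== 2185-09-09
==> datewheel.yearhop(n: 10)
<== 2106-11-30
==> datewheel.gapto(d: 2108-01-21)
<== 417
==> datewheel.markday(d: 2091-04-11)
<== 2091-04-11


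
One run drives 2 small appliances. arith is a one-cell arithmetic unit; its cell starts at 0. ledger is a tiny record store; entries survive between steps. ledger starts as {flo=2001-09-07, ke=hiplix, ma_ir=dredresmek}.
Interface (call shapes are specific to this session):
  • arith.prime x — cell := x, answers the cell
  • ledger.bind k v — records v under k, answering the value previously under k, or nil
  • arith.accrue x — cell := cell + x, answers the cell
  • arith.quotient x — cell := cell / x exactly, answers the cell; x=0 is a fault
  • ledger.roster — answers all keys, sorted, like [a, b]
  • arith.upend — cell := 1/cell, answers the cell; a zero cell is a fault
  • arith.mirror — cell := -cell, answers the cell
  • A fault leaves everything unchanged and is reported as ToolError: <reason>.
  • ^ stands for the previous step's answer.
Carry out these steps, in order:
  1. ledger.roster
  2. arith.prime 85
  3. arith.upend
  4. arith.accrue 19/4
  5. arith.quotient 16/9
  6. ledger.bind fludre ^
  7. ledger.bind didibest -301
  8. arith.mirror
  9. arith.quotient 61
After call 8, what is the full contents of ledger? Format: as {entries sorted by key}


Answer: {didibest=-301, flo=2001-09-07, fludre=14571/5440, ke=hiplix, ma_ir=dredresmek}

Derivation:
Then roster, which returns [flo, ke, ma_ir].
Next I call prime with x→85: 85.
Now I run upend: 1/85.
I try accrue with x→19/4, yielding 1619/340.
Using quotient with x→16/9: 14571/5440.
Now I run bind with k→fludre, v→^, and get nil.
I run bind with k→didibest, v→-301, and see nil.
I use mirror(), and get -14571/5440.
I use quotient with x→61, giving -14571/331840.


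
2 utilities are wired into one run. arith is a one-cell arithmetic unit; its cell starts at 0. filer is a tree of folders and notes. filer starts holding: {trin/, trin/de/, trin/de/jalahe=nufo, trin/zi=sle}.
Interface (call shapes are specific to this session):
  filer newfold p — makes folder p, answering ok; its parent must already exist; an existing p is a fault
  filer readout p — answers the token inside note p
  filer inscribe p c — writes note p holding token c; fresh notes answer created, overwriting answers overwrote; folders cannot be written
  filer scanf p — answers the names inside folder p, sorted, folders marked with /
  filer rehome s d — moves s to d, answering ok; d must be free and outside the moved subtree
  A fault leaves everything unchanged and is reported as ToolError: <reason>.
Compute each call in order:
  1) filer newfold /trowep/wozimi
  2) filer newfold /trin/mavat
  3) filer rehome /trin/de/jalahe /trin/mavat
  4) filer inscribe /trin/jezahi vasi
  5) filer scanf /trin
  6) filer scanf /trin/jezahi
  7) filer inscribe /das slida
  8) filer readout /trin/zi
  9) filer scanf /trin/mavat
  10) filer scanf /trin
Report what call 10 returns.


Answer: [de/, jezahi, mavat/, zi]

Derivation:
! filer newfold(p=/trowep/wozimi) ~> ToolError: no parent
! filer newfold(p=/trin/mavat) ~> ok
! filer rehome(s=/trin/de/jalahe, d=/trin/mavat) ~> ToolError: exists
! filer inscribe(p=/trin/jezahi, c=vasi) ~> created
! filer scanf(p=/trin) ~> [de/, jezahi, mavat/, zi]
! filer scanf(p=/trin/jezahi) ~> ToolError: not a directory
! filer inscribe(p=/das, c=slida) ~> created
! filer readout(p=/trin/zi) ~> sle
! filer scanf(p=/trin/mavat) ~> []
! filer scanf(p=/trin) ~> [de/, jezahi, mavat/, zi]


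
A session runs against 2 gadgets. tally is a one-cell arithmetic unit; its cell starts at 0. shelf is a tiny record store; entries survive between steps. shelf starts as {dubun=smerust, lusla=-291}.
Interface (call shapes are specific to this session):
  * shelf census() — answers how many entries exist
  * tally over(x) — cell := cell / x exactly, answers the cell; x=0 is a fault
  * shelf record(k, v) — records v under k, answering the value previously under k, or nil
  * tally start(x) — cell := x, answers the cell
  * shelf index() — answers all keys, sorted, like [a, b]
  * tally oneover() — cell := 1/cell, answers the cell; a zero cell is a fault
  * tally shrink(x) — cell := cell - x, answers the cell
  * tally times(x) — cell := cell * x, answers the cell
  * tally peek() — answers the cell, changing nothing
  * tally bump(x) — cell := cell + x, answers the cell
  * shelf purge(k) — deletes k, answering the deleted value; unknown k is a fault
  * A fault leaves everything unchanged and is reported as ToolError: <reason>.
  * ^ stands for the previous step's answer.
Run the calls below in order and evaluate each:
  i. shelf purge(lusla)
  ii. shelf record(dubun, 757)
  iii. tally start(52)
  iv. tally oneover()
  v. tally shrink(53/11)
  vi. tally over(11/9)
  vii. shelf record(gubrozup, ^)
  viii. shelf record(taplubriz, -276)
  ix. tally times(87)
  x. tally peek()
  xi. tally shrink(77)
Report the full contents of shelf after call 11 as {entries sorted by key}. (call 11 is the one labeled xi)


Answer: {dubun=757, gubrozup=-24705/6292, taplubriz=-276}

Derivation:
# shelf purge(k→lusla) : -291
# shelf record(k→dubun, v→757) : smerust
# tally start(x→52) : 52
# tally oneover() : 1/52
# tally shrink(x→53/11) : -2745/572
# tally over(x→11/9) : -24705/6292
# shelf record(k→gubrozup, v→^) : nil
# shelf record(k→taplubriz, v→-276) : nil
# tally times(x→87) : -2149335/6292
# tally peek() : -2149335/6292
# tally shrink(x→77) : -2633819/6292


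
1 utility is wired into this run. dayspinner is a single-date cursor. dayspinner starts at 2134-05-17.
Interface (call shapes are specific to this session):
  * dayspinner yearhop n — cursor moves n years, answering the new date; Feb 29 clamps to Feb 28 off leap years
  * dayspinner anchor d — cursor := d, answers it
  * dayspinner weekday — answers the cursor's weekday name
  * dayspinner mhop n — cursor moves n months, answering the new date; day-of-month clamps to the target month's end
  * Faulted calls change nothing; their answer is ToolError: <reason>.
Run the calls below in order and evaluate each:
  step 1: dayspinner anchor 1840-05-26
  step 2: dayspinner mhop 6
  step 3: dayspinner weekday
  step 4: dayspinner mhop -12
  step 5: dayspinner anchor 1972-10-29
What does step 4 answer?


I use dayspinner anchor with d='1840-05-26', and see 1840-05-26.
I call dayspinner mhop with n='6': 1840-11-26.
I run dayspinner weekday(), giving Thursday.
Now I run dayspinner mhop with n='-12', yielding 1839-11-26.
Using dayspinner anchor with d='1972-10-29', and get 1972-10-29.

Answer: 1839-11-26


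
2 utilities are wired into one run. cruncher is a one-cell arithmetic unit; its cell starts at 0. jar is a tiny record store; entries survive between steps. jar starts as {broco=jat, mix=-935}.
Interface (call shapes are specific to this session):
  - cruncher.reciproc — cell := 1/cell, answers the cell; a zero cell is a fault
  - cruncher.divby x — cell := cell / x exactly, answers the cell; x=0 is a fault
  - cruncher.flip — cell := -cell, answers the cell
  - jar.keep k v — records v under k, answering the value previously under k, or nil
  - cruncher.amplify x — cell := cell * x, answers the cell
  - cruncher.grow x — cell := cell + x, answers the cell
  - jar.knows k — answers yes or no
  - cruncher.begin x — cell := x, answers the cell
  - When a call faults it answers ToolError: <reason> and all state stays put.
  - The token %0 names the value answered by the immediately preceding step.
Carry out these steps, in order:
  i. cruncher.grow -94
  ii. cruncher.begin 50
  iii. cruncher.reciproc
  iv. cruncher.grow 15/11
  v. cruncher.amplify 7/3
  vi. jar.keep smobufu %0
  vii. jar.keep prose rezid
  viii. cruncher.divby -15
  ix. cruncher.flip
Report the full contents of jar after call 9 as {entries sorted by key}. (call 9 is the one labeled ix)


Answer: {broco=jat, mix=-935, prose=rezid, smobufu=5327/1650}

Derivation:
[in] grow x=-94
[out] -94
[in] begin x=50
[out] 50
[in] reciproc
[out] 1/50
[in] grow x=15/11
[out] 761/550
[in] amplify x=7/3
[out] 5327/1650
[in] keep k=smobufu v=%0
[out] nil
[in] keep k=prose v=rezid
[out] nil
[in] divby x=-15
[out] -5327/24750
[in] flip
[out] 5327/24750


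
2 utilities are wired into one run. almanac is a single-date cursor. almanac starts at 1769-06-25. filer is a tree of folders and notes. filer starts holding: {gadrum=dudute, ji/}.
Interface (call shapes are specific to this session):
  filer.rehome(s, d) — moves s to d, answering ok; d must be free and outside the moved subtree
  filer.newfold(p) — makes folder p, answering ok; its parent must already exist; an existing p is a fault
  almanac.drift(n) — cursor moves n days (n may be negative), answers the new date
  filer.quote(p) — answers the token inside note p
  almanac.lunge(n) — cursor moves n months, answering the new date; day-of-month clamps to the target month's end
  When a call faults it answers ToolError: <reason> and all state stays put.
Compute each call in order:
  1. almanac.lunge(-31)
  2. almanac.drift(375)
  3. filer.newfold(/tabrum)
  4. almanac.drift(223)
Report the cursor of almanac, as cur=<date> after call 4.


Answer: cur=1768-07-15

Derivation:
! lunge(n→-31) ~> 1766-11-25
! drift(n→375) ~> 1767-12-05
! newfold(p→/tabrum) ~> ok
! drift(n→223) ~> 1768-07-15


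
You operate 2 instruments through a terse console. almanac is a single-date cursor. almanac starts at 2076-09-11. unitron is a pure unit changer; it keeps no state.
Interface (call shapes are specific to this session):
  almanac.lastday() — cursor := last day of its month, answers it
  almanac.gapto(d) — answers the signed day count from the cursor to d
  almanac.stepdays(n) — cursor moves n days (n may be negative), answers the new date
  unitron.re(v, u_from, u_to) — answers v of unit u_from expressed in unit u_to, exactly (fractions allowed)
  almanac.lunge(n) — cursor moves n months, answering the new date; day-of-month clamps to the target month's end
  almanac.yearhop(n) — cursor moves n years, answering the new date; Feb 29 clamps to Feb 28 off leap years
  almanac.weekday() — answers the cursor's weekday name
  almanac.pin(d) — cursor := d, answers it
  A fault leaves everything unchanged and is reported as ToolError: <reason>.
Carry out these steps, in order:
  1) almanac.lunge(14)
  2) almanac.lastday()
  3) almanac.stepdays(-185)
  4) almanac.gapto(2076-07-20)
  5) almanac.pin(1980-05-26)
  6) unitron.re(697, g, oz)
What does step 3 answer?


Answer: 2077-05-29

Derivation:
Next I call almanac.lunge passing n='14', giving 2077-11-11.
I run almanac.lastday(), which returns 2077-11-30.
Then almanac.stepdays passing n='-185', giving 2077-05-29.
Now I run almanac.gapto passing d='2076-07-20', giving -313.
I try almanac.pin passing d='1980-05-26', and get 1980-05-26.
I run unitron.re passing v='697', u_from='g', u_to='oz', and observe 1115200000/45359237.


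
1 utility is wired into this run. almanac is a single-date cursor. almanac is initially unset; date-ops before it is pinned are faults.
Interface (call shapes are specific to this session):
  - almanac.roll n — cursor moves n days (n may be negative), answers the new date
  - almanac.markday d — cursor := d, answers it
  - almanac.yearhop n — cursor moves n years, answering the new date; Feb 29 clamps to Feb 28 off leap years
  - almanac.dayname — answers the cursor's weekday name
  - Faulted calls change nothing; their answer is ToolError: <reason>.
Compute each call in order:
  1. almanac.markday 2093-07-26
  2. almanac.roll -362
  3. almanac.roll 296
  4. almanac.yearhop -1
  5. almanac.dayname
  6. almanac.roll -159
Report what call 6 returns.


Answer: 2091-12-14

Derivation:
Calling almanac.markday with 2093-07-26, which returns 2093-07-26.
I run almanac.roll with -362, which returns 2092-07-29.
I run almanac.roll with 296: 2093-05-21.
I try almanac.yearhop with -1, and see 2092-05-21.
Using almanac.dayname, and see Wednesday.
I run almanac.roll with -159, yielding 2091-12-14.


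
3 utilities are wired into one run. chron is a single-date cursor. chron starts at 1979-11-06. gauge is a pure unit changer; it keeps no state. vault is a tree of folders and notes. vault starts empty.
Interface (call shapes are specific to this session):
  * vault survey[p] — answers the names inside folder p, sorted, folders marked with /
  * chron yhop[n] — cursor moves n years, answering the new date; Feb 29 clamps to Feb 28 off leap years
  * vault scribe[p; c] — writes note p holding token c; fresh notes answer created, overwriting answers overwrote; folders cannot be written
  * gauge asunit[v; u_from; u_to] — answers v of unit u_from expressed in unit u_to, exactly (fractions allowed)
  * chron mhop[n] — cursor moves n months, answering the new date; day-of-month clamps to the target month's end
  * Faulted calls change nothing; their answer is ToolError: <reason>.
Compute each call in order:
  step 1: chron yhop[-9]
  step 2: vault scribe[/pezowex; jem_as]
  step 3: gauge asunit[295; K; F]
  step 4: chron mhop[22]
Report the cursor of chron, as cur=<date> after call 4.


Answer: cur=1972-09-06

Derivation:
;; 1. chron yhop(n→-9) == 1970-11-06
;; 2. vault scribe(p→/pezowex, c→jem_as) == created
;; 3. gauge asunit(v→295, u_from→K, u_to→F) == 7133/100
;; 4. chron mhop(n→22) == 1972-09-06


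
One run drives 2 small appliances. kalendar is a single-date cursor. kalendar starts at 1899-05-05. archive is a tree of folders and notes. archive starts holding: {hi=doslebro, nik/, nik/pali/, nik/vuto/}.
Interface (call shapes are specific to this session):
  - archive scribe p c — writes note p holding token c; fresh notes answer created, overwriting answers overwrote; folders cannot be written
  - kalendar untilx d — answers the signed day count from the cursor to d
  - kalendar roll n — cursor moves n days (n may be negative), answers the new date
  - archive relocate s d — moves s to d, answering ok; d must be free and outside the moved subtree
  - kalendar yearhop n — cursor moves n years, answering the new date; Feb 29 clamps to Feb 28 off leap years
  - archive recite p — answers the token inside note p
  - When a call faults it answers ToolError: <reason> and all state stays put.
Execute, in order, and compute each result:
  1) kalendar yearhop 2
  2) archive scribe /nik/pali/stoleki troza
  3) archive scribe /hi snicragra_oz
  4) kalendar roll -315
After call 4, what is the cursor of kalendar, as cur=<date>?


Answer: cur=1900-06-24

Derivation:
> kalendar yearhop n→2
[out] 1901-05-05
> archive scribe p→/nik/pali/stoleki c→troza
[out] created
> archive scribe p→/hi c→snicragra_oz
[out] overwrote
> kalendar roll n→-315
[out] 1900-06-24


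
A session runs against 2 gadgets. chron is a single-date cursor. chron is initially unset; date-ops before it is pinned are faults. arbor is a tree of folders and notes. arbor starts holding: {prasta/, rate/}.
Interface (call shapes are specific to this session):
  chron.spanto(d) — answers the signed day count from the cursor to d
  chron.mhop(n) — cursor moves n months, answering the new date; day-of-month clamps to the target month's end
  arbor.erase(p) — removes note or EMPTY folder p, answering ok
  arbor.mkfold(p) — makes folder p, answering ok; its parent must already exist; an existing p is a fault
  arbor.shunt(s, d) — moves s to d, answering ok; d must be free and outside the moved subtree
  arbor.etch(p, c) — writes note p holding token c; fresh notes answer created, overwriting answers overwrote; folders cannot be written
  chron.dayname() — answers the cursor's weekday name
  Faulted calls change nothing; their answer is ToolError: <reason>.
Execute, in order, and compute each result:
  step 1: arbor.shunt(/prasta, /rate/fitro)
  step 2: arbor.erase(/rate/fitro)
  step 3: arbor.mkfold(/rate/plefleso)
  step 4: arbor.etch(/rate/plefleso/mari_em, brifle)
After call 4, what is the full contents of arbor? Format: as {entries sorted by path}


Answer: {rate/, rate/plefleso/, rate/plefleso/mari_em=brifle}

Derivation:
Invoking shunt passing s→/prasta, d→/rate/fitro, which returns ok.
Using erase passing p→/rate/fitro, → ok.
Invoking mkfold passing p→/rate/plefleso, giving ok.
Calling etch passing p→/rate/plefleso/mari_em, c→brifle, → created.


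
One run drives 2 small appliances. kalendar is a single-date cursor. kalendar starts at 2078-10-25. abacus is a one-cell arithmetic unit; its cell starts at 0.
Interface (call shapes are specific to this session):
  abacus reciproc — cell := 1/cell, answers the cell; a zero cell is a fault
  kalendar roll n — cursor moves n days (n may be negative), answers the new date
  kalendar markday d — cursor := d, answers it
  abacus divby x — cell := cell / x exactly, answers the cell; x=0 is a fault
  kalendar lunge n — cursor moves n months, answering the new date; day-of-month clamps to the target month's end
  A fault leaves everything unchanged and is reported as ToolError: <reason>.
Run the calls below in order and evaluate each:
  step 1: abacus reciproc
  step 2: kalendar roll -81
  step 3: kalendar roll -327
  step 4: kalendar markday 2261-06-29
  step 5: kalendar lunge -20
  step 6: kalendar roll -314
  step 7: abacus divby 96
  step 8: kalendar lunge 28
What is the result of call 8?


Answer: 2261-04-19

Derivation:
Calling abacus reciproc: ToolError: reciprocal of zero.
Now I run kalendar roll using n→-81, and observe 2078-08-05.
Invoking kalendar roll using n→-327, yielding 2077-09-12.
Then kalendar markday using d→2261-06-29, giving 2261-06-29.
I invoke kalendar lunge using n→-20, and see 2259-10-29.
I try kalendar roll using n→-314, and see 2258-12-19.
Now I run abacus divby using x→96, → 0.
I run kalendar lunge using n→28, giving 2261-04-19.


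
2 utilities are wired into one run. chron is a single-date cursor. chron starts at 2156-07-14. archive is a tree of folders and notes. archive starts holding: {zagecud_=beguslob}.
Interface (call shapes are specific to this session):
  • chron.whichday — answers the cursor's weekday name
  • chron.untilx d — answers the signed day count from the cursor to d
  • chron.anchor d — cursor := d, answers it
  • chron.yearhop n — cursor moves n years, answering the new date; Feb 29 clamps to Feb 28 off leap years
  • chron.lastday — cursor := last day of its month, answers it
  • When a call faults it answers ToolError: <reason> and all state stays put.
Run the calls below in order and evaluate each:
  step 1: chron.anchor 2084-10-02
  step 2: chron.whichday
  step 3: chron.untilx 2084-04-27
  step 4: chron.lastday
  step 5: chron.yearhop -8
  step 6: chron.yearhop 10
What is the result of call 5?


==> chron.anchor(d=2084-10-02)
<== 2084-10-02
==> chron.whichday()
<== Monday
==> chron.untilx(d=2084-04-27)
<== -158
==> chron.lastday()
<== 2084-10-31
==> chron.yearhop(n=-8)
<== 2076-10-31
==> chron.yearhop(n=10)
<== 2086-10-31

Answer: 2076-10-31


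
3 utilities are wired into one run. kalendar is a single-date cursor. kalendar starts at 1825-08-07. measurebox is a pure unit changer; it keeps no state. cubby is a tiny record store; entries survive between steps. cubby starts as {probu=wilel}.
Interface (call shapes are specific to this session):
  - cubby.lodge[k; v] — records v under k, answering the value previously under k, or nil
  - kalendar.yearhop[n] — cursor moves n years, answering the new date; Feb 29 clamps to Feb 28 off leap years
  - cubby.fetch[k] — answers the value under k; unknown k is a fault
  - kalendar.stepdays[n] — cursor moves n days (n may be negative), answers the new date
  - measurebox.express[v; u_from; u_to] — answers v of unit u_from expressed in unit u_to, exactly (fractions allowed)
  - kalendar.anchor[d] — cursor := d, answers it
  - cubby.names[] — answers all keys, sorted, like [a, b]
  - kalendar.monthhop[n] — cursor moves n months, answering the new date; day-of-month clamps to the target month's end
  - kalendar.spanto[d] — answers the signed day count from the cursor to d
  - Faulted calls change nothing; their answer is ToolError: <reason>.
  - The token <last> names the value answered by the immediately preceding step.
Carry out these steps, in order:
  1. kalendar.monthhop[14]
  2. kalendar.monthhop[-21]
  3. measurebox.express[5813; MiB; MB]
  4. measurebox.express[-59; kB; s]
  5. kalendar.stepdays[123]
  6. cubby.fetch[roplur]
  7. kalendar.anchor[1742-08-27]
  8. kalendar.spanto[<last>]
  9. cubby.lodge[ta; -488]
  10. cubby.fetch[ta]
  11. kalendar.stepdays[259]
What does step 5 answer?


Answer: 1825-05-10

Derivation:
[in] kalendar.monthhop 14
[out] 1826-10-07
[in] kalendar.monthhop -21
[out] 1825-01-07
[in] measurebox.express 5813 MiB MB
[out] 95240192/15625
[in] measurebox.express -59 kB s
[out] ToolError: incompatible units
[in] kalendar.stepdays 123
[out] 1825-05-10
[in] cubby.fetch roplur
[out] ToolError: no such key roplur
[in] kalendar.anchor 1742-08-27
[out] 1742-08-27
[in] kalendar.spanto <last>
[out] 0
[in] cubby.lodge ta -488
[out] nil
[in] cubby.fetch ta
[out] -488
[in] kalendar.stepdays 259
[out] 1743-05-13


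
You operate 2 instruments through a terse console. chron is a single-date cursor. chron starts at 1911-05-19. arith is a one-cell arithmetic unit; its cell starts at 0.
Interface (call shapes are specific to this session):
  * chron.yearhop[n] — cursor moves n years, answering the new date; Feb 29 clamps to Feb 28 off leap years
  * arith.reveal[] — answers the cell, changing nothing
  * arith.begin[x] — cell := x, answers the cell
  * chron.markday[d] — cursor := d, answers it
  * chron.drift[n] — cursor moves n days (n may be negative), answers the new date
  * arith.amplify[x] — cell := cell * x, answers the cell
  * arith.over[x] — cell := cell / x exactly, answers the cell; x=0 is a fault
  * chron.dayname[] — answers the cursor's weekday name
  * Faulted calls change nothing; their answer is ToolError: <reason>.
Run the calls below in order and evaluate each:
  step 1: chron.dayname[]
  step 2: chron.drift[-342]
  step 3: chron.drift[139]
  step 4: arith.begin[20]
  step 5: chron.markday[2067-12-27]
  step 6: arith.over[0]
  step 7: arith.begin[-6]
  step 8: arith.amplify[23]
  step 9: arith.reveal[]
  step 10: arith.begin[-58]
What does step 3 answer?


Answer: 1910-10-28

Derivation:
> chron.dayname
= Friday
> chron.drift n: -342
= 1910-06-11
> chron.drift n: 139
= 1910-10-28
> arith.begin x: 20
= 20
> chron.markday d: 2067-12-27
= 2067-12-27
> arith.over x: 0
= ToolError: division by zero
> arith.begin x: -6
= -6
> arith.amplify x: 23
= -138
> arith.reveal
= -138
> arith.begin x: -58
= -58


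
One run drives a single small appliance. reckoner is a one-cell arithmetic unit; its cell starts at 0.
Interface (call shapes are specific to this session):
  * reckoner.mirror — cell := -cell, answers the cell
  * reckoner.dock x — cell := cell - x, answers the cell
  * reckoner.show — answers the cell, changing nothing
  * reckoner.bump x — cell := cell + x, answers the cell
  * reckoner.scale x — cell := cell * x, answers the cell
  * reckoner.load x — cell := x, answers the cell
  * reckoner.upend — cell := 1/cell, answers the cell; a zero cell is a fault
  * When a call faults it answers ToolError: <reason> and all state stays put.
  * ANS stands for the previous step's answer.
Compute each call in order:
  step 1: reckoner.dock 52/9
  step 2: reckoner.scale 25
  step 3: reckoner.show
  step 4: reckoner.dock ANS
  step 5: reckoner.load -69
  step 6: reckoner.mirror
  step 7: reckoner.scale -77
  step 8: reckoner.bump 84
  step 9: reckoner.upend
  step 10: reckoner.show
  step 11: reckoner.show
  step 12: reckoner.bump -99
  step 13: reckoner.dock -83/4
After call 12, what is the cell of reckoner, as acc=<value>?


# 1. reckoner.dock(x: 52/9) ~> -52/9
# 2. reckoner.scale(x: 25) ~> -1300/9
# 3. reckoner.show() ~> -1300/9
# 4. reckoner.dock(x: ANS) ~> 0
# 5. reckoner.load(x: -69) ~> -69
# 6. reckoner.mirror() ~> 69
# 7. reckoner.scale(x: -77) ~> -5313
# 8. reckoner.bump(x: 84) ~> -5229
# 9. reckoner.upend() ~> -1/5229
# 10. reckoner.show() ~> -1/5229
# 11. reckoner.show() ~> -1/5229
# 12. reckoner.bump(x: -99) ~> -517672/5229
# 13. reckoner.dock(x: -83/4) ~> -1636681/20916

Answer: acc=-517672/5229


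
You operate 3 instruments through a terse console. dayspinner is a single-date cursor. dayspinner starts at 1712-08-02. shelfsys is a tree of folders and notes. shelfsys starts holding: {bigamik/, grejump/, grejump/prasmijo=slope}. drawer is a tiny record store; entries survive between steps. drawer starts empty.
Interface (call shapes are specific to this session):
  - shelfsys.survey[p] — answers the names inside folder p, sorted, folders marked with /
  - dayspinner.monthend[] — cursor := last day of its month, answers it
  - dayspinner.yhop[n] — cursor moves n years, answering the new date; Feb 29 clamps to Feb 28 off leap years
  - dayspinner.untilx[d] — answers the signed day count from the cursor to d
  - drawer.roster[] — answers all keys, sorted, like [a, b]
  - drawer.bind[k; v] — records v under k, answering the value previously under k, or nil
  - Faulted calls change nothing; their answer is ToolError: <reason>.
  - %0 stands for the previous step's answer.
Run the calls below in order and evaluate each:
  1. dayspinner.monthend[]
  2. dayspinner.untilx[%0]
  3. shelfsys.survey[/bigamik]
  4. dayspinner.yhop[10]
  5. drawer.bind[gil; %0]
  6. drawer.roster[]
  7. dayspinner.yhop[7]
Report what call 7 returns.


Answer: 1729-08-31

Derivation:
% monthend
= 1712-08-31
% untilx %0
= 0
% survey /bigamik
= []
% yhop 10
= 1722-08-31
% bind gil %0
= nil
% roster
= [gil]
% yhop 7
= 1729-08-31


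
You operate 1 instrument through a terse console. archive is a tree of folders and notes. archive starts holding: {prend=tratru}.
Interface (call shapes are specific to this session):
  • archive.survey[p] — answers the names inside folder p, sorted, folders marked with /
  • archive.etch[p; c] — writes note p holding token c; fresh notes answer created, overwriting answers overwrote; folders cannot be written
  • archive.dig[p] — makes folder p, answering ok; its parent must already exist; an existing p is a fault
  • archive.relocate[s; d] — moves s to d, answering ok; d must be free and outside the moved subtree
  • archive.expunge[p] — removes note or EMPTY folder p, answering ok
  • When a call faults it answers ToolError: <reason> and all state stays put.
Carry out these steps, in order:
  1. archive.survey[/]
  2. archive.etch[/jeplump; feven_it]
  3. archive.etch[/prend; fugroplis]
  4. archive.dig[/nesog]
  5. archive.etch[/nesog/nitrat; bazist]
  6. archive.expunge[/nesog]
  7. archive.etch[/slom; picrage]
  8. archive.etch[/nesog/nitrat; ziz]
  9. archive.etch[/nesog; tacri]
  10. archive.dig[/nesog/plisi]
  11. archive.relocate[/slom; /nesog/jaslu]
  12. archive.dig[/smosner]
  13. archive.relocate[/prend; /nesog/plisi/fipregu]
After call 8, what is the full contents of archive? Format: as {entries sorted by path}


Answer: {jeplump=feven_it, nesog/, nesog/nitrat=ziz, prend=fugroplis, slom=picrage}

Derivation:
>>> archive.survey p='/'
  [prend]
>>> archive.etch p='/jeplump' c='feven_it'
  created
>>> archive.etch p='/prend' c='fugroplis'
  overwrote
>>> archive.dig p='/nesog'
  ok
>>> archive.etch p='/nesog/nitrat' c='bazist'
  created
>>> archive.expunge p='/nesog'
  ToolError: not empty
>>> archive.etch p='/slom' c='picrage'
  created
>>> archive.etch p='/nesog/nitrat' c='ziz'
  overwrote
>>> archive.etch p='/nesog' c='tacri'
  ToolError: is a directory
>>> archive.dig p='/nesog/plisi'
  ok
>>> archive.relocate s='/slom' d='/nesog/jaslu'
  ok
>>> archive.dig p='/smosner'
  ok
>>> archive.relocate s='/prend' d='/nesog/plisi/fipregu'
  ok


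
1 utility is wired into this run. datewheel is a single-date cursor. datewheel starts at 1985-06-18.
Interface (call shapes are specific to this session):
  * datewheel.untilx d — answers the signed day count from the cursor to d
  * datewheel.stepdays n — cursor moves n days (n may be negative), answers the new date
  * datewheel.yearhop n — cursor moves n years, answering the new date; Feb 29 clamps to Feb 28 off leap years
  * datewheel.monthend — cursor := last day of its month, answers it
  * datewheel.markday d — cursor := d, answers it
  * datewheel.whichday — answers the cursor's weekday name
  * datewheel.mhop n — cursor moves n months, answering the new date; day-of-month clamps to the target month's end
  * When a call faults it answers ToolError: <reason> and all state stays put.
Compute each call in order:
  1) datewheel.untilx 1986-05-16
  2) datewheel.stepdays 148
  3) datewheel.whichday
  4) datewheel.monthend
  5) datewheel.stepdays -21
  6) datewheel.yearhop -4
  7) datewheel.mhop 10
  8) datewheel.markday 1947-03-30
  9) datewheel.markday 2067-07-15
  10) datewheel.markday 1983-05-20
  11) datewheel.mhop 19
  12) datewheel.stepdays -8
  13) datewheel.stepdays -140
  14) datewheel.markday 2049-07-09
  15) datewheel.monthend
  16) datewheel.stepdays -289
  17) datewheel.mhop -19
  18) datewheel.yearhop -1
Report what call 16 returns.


Answer: 2048-10-15

Derivation:
% untilx d→1986-05-16
[out] 332
% stepdays n→148
[out] 1985-11-13
% whichday
[out] Wednesday
% monthend
[out] 1985-11-30
% stepdays n→-21
[out] 1985-11-09
% yearhop n→-4
[out] 1981-11-09
% mhop n→10
[out] 1982-09-09
% markday d→1947-03-30
[out] 1947-03-30
% markday d→2067-07-15
[out] 2067-07-15
% markday d→1983-05-20
[out] 1983-05-20
% mhop n→19
[out] 1984-12-20
% stepdays n→-8
[out] 1984-12-12
% stepdays n→-140
[out] 1984-07-25
% markday d→2049-07-09
[out] 2049-07-09
% monthend
[out] 2049-07-31
% stepdays n→-289
[out] 2048-10-15
% mhop n→-19
[out] 2047-03-15
% yearhop n→-1
[out] 2046-03-15


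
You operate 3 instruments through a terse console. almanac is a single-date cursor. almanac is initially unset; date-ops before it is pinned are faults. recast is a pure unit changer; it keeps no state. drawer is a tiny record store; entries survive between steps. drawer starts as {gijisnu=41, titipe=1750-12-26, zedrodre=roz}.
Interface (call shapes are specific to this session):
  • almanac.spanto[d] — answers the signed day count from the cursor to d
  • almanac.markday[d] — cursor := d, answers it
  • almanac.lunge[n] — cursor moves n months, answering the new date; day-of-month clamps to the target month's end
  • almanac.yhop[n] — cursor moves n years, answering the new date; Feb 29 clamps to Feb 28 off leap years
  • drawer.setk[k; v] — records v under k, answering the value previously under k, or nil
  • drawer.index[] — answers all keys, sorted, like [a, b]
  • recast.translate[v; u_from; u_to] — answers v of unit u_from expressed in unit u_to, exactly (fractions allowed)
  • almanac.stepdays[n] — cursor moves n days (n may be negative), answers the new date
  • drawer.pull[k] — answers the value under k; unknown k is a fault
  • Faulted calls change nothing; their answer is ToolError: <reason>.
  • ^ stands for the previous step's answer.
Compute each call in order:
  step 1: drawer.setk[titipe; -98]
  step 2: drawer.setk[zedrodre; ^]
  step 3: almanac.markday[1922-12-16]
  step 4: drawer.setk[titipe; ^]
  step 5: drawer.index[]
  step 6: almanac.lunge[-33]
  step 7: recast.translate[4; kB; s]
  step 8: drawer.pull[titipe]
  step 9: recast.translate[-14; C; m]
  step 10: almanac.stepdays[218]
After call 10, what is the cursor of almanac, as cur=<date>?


Answer: cur=1920-10-20

Derivation:
CALL drawer.setk[k='titipe'; v='-98']
RET  1750-12-26
CALL drawer.setk[k='zedrodre'; v='^']
RET  roz
CALL almanac.markday[d='1922-12-16']
RET  1922-12-16
CALL drawer.setk[k='titipe'; v='^']
RET  -98
CALL drawer.index[]
RET  [gijisnu, titipe, zedrodre]
CALL almanac.lunge[n='-33']
RET  1920-03-16
CALL recast.translate[v='4'; u_from='kB'; u_to='s']
RET  ToolError: incompatible units
CALL drawer.pull[k='titipe']
RET  1922-12-16
CALL recast.translate[v='-14'; u_from='C'; u_to='m']
RET  ToolError: incompatible units
CALL almanac.stepdays[n='218']
RET  1920-10-20
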